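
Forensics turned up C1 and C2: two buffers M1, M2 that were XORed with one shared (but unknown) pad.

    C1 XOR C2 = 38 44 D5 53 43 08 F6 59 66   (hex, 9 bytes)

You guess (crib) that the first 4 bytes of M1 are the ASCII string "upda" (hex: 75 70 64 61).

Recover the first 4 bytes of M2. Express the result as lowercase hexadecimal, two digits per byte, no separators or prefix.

4d34b132

Since C1 ⊕ C2 = M1 ⊕ M2, XORing with the guessed M1 bytes yields the corresponding M2 bytes: M2 = (C1 ⊕ C2) ⊕ M1.
byte 0:  56 ⊕ 117 =  77
byte 1:  68 ⊕ 112 =  52
byte 2: 213 ⊕ 100 = 177
byte 3:  83 ⊕  97 =  50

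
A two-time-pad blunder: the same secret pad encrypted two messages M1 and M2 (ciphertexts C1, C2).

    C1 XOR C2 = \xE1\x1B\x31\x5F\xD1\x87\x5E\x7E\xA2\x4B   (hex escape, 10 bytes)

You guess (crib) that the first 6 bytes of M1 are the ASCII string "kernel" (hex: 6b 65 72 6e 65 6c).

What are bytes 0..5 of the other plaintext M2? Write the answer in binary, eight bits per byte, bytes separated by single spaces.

10001010 01111110 01000011 00110001 10110100 11101011

Since C1 ⊕ C2 = M1 ⊕ M2, XORing with the guessed M1 bytes yields the corresponding M2 bytes: M2 = (C1 ⊕ C2) ⊕ M1.
byte 0: e1 ^ 6b = 8a
byte 1: 1b ^ 65 = 7e
byte 2: 31 ^ 72 = 43
byte 3: 5f ^ 6e = 31
byte 4: d1 ^ 65 = b4
byte 5: 87 ^ 6c = eb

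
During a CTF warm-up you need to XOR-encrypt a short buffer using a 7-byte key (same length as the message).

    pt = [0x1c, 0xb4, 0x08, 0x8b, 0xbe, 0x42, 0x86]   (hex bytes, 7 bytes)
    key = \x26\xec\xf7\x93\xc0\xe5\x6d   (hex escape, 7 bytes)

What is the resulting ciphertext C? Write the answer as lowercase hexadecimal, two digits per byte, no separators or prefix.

XOR is its own inverse, so applying the key byte-wise gives the result directly.
1c XOR 26 = 3a
b4 XOR ec = 58
08 XOR f7 = ff
8b XOR 93 = 18
be XOR c0 = 7e
42 XOR e5 = a7
86 XOR 6d = eb

3a58ff187ea7eb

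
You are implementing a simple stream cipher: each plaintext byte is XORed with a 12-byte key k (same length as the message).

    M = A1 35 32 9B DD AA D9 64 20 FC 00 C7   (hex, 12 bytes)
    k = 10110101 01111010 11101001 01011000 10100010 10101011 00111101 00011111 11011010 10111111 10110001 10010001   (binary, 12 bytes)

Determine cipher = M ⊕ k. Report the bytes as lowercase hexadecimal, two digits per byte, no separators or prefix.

XOR is its own inverse, so applying the key byte-wise gives the result directly.
161 XOR 181 =  20
 53 XOR 122 =  79
 50 XOR 233 = 219
155 XOR  88 = 195
221 XOR 162 = 127
170 XOR 171 =   1
217 XOR  61 = 228
100 XOR  31 = 123
 32 XOR 218 = 250
252 XOR 191 =  67
  0 XOR 177 = 177
199 XOR 145 =  86

144fdbc37f01e47bfa43b156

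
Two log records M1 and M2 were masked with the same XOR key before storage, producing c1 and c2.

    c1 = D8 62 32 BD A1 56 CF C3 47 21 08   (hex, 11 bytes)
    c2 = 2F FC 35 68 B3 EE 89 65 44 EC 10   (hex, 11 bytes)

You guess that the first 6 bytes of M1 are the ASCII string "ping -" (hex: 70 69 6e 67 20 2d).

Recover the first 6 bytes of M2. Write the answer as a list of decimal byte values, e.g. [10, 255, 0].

[135, 247, 105, 178, 50, 149]

First, c1 ⊕ c2 = (M1 ⊕ K) ⊕ (M2 ⊕ K) = M1 ⊕ M2, so the key drops out. Then M2 = (M1 ⊕ M2) ⊕ M1 over the first 6 bytes.
byte 0: (d8 xor 2f) xor 70 = f7 xor 70 = 87
byte 1: (62 xor fc) xor 69 = 9e xor 69 = f7
byte 2: (32 xor 35) xor 6e = 07 xor 6e = 69
byte 3: (bd xor 68) xor 67 = d5 xor 67 = b2
byte 4: (a1 xor b3) xor 20 = 12 xor 20 = 32
byte 5: (56 xor ee) xor 2d = b8 xor 2d = 95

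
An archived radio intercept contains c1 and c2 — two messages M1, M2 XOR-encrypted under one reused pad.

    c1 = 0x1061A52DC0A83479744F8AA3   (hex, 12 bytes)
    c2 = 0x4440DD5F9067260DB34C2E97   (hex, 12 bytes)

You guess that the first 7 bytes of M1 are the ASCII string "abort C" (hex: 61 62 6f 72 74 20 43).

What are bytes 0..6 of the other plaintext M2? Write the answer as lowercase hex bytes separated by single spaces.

First, c1 ⊕ c2 = (M1 ⊕ K) ⊕ (M2 ⊕ K) = M1 ⊕ M2, so the key drops out. Then M2 = (M1 ⊕ M2) ⊕ M1 over the first 7 bytes.
byte 0: (10 XOR 44) XOR 61 = 54 XOR 61 = 35
byte 1: (61 XOR 40) XOR 62 = 21 XOR 62 = 43
byte 2: (a5 XOR dd) XOR 6f = 78 XOR 6f = 17
byte 3: (2d XOR 5f) XOR 72 = 72 XOR 72 = 00
byte 4: (c0 XOR 90) XOR 74 = 50 XOR 74 = 24
byte 5: (a8 XOR 67) XOR 20 = cf XOR 20 = ef
byte 6: (34 XOR 26) XOR 43 = 12 XOR 43 = 51

35 43 17 00 24 ef 51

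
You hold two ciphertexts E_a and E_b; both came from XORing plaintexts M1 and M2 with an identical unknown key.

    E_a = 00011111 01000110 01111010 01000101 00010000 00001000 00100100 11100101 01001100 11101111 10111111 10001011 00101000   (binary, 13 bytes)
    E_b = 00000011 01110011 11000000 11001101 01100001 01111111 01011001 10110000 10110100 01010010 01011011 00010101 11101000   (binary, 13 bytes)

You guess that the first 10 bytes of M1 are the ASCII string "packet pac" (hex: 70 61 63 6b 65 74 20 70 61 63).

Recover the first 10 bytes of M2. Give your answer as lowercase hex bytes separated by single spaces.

First, E_a ⊕ E_b = (M1 ⊕ K) ⊕ (M2 ⊕ K) = M1 ⊕ M2, so the key drops out. Then M2 = (M1 ⊕ M2) ⊕ M1 over the first 10 bytes.
byte 0: (1f XOR 03) XOR 70 = 1c XOR 70 = 6c
byte 1: (46 XOR 73) XOR 61 = 35 XOR 61 = 54
byte 2: (7a XOR c0) XOR 63 = ba XOR 63 = d9
byte 3: (45 XOR cd) XOR 6b = 88 XOR 6b = e3
byte 4: (10 XOR 61) XOR 65 = 71 XOR 65 = 14
byte 5: (08 XOR 7f) XOR 74 = 77 XOR 74 = 03
byte 6: (24 XOR 59) XOR 20 = 7d XOR 20 = 5d
byte 7: (e5 XOR b0) XOR 70 = 55 XOR 70 = 25
byte 8: (4c XOR b4) XOR 61 = f8 XOR 61 = 99
byte 9: (ef XOR 52) XOR 63 = bd XOR 63 = de

6c 54 d9 e3 14 03 5d 25 99 de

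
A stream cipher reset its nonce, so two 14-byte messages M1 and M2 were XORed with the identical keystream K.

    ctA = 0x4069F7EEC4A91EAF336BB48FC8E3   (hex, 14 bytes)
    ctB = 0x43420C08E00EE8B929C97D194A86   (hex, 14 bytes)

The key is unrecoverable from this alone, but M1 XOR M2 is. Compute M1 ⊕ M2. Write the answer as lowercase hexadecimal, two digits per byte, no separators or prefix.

032bfbe624a7f6161aa2c9968265

ctA ⊕ ctB = (M1 ⊕ K) ⊕ (M2 ⊕ K) = M1 ⊕ M2 — the shared key cancels under XOR.
01000000 XOR 01000011 = 00000011
01101001 XOR 01000010 = 00101011
11110111 XOR 00001100 = 11111011
11101110 XOR 00001000 = 11100110
11000100 XOR 11100000 = 00100100
10101001 XOR 00001110 = 10100111
00011110 XOR 11101000 = 11110110
10101111 XOR 10111001 = 00010110
00110011 XOR 00101001 = 00011010
01101011 XOR 11001001 = 10100010
10110100 XOR 01111101 = 11001001
10001111 XOR 00011001 = 10010110
11001000 XOR 01001010 = 10000010
11100011 XOR 10000110 = 01100101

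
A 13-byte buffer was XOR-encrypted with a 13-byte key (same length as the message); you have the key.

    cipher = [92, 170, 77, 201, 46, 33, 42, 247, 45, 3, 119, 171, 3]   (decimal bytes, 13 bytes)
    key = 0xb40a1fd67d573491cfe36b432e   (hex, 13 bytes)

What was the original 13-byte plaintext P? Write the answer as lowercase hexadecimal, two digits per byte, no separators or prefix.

e8a0521f53761e66e2e01ce82d

01011100 ^ 10110100 = 11101000
10101010 ^ 00001010 = 10100000
01001101 ^ 00011111 = 01010010
11001001 ^ 11010110 = 00011111
00101110 ^ 01111101 = 01010011
00100001 ^ 01010111 = 01110110
00101010 ^ 00110100 = 00011110
11110111 ^ 10010001 = 01100110
00101101 ^ 11001111 = 11100010
00000011 ^ 11100011 = 11100000
01110111 ^ 01101011 = 00011100
10101011 ^ 01000011 = 11101000
00000011 ^ 00101110 = 00101101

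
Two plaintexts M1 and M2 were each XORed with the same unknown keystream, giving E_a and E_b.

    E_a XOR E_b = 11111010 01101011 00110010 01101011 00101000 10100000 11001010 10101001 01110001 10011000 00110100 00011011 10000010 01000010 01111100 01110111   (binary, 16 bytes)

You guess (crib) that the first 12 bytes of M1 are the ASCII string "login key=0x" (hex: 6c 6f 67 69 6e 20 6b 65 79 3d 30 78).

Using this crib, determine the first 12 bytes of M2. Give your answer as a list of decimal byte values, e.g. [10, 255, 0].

Since E_a ⊕ E_b = M1 ⊕ M2, XORing with the guessed M1 bytes yields the corresponding M2 bytes: M2 = (E_a ⊕ E_b) ⊕ M1.
byte 0: fa XOR 6c = 96
byte 1: 6b XOR 6f = 04
byte 2: 32 XOR 67 = 55
byte 3: 6b XOR 69 = 02
byte 4: 28 XOR 6e = 46
byte 5: a0 XOR 20 = 80
byte 6: ca XOR 6b = a1
byte 7: a9 XOR 65 = cc
byte 8: 71 XOR 79 = 08
byte 9: 98 XOR 3d = a5
byte 10: 34 XOR 30 = 04
byte 11: 1b XOR 78 = 63

[150, 4, 85, 2, 70, 128, 161, 204, 8, 165, 4, 99]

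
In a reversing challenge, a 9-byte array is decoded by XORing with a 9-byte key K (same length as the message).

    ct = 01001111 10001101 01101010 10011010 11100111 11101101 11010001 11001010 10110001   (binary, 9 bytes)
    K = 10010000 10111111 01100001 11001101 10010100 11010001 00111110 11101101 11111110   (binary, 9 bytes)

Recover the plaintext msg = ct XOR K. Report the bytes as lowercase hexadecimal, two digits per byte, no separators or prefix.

df320b57733cef274f

XOR is its own inverse, so applying the key byte-wise gives the result directly.
01001111 ⊕ 10010000 = 11011111
10001101 ⊕ 10111111 = 00110010
01101010 ⊕ 01100001 = 00001011
10011010 ⊕ 11001101 = 01010111
11100111 ⊕ 10010100 = 01110011
11101101 ⊕ 11010001 = 00111100
11010001 ⊕ 00111110 = 11101111
11001010 ⊕ 11101101 = 00100111
10110001 ⊕ 11111110 = 01001111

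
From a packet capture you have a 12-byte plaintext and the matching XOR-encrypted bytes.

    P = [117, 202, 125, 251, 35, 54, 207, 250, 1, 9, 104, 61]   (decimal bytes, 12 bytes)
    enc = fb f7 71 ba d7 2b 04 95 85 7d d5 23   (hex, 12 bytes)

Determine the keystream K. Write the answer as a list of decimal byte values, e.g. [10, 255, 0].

Since enc = P ⊕ K, XORing both sides with P gives K = P ⊕ enc.
byte 0: 75 XOR fb = 8e
byte 1: ca XOR f7 = 3d
byte 2: 7d XOR 71 = 0c
byte 3: fb XOR ba = 41
byte 4: 23 XOR d7 = f4
byte 5: 36 XOR 2b = 1d
byte 6: cf XOR 04 = cb
byte 7: fa XOR 95 = 6f
byte 8: 01 XOR 85 = 84
byte 9: 09 XOR 7d = 74
byte 10: 68 XOR d5 = bd
byte 11: 3d XOR 23 = 1e

[142, 61, 12, 65, 244, 29, 203, 111, 132, 116, 189, 30]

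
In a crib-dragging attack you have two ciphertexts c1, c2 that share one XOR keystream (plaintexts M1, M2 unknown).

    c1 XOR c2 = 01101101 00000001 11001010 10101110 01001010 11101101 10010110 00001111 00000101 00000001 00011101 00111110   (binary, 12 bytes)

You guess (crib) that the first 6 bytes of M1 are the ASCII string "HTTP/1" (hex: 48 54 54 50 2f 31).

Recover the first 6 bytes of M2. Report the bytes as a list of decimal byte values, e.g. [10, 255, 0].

Since c1 ⊕ c2 = M1 ⊕ M2, XORing with the guessed M1 bytes yields the corresponding M2 bytes: M2 = (c1 ⊕ c2) ⊕ M1.
6d ⊕ 48 = 25
01 ⊕ 54 = 55
ca ⊕ 54 = 9e
ae ⊕ 50 = fe
4a ⊕ 2f = 65
ed ⊕ 31 = dc

[37, 85, 158, 254, 101, 220]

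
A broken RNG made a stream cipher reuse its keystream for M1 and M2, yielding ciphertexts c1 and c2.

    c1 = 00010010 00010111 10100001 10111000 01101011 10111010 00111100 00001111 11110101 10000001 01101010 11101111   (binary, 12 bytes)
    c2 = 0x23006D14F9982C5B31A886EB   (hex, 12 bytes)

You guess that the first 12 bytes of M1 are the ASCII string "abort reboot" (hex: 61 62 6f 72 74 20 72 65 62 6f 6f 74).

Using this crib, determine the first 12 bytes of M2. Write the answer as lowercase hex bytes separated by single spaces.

50 75 a3 de e6 02 62 31 a6 46 83 70

First, c1 ⊕ c2 = (M1 ⊕ K) ⊕ (M2 ⊕ K) = M1 ⊕ M2, so the key drops out. Then M2 = (M1 ⊕ M2) ⊕ M1 over the first 12 bytes.
byte 0: (12 XOR 23) XOR 61 = 31 XOR 61 = 50
byte 1: (17 XOR 00) XOR 62 = 17 XOR 62 = 75
byte 2: (a1 XOR 6d) XOR 6f = cc XOR 6f = a3
byte 3: (b8 XOR 14) XOR 72 = ac XOR 72 = de
byte 4: (6b XOR f9) XOR 74 = 92 XOR 74 = e6
byte 5: (ba XOR 98) XOR 20 = 22 XOR 20 = 02
byte 6: (3c XOR 2c) XOR 72 = 10 XOR 72 = 62
byte 7: (0f XOR 5b) XOR 65 = 54 XOR 65 = 31
byte 8: (f5 XOR 31) XOR 62 = c4 XOR 62 = a6
byte 9: (81 XOR a8) XOR 6f = 29 XOR 6f = 46
byte 10: (6a XOR 86) XOR 6f = ec XOR 6f = 83
byte 11: (ef XOR eb) XOR 74 = 04 XOR 74 = 70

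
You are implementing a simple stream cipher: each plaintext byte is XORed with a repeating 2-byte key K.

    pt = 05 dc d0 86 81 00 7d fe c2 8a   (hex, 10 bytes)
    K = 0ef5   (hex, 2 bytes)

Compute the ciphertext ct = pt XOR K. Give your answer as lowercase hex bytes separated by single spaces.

0b 29 de 73 8f f5 73 0b cc 7f

The 2-byte key repeats, so the effective keystream is 0e f5 0e f5 0e f5 0e f5 0e f5.
byte 0: 05 ^ 0e = 0b
byte 1: dc ^ f5 = 29
byte 2: d0 ^ 0e = de
byte 3: 86 ^ f5 = 73
byte 4: 81 ^ 0e = 8f
byte 5: 00 ^ f5 = f5
byte 6: 7d ^ 0e = 73
byte 7: fe ^ f5 = 0b
byte 8: c2 ^ 0e = cc
byte 9: 8a ^ f5 = 7f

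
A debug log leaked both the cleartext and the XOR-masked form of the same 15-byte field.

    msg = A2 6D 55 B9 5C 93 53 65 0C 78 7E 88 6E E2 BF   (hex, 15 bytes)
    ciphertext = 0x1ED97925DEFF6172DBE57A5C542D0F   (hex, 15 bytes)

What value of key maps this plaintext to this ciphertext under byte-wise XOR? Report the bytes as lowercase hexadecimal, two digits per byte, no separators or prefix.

Since ciphertext = msg ⊕ key, XORing both sides with msg gives key = msg ⊕ ciphertext.
a2 ⊕ 1e = bc
6d ⊕ d9 = b4
55 ⊕ 79 = 2c
b9 ⊕ 25 = 9c
5c ⊕ de = 82
93 ⊕ ff = 6c
53 ⊕ 61 = 32
65 ⊕ 72 = 17
0c ⊕ db = d7
78 ⊕ e5 = 9d
7e ⊕ 7a = 04
88 ⊕ 5c = d4
6e ⊕ 54 = 3a
e2 ⊕ 2d = cf
bf ⊕ 0f = b0

bcb42c9c826c3217d79d04d43acfb0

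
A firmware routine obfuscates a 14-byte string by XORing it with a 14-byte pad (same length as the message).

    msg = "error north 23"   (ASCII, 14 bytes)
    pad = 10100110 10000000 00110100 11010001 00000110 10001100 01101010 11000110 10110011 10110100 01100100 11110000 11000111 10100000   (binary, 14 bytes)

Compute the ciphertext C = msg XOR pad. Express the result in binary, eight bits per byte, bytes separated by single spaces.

11000011 11110010 01000110 10111110 01110100 10101100 00000100 10101001 11000001 11000000 00001100 11010000 11110101 10010011

65 ^ a6 = c3
72 ^ 80 = f2
72 ^ 34 = 46
6f ^ d1 = be
72 ^ 06 = 74
20 ^ 8c = ac
6e ^ 6a = 04
6f ^ c6 = a9
72 ^ b3 = c1
74 ^ b4 = c0
68 ^ 64 = 0c
20 ^ f0 = d0
32 ^ c7 = f5
33 ^ a0 = 93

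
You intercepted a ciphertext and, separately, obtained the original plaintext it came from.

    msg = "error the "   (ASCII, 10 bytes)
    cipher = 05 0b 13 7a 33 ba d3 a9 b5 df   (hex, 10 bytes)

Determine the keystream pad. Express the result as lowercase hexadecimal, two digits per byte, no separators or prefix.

60796115419aa7c1d0ff

Since cipher = msg ⊕ pad, XORing both sides with msg gives pad = msg ⊕ cipher.
byte 0: 65 ⊕ 05 = 60
byte 1: 72 ⊕ 0b = 79
byte 2: 72 ⊕ 13 = 61
byte 3: 6f ⊕ 7a = 15
byte 4: 72 ⊕ 33 = 41
byte 5: 20 ⊕ ba = 9a
byte 6: 74 ⊕ d3 = a7
byte 7: 68 ⊕ a9 = c1
byte 8: 65 ⊕ b5 = d0
byte 9: 20 ⊕ df = ff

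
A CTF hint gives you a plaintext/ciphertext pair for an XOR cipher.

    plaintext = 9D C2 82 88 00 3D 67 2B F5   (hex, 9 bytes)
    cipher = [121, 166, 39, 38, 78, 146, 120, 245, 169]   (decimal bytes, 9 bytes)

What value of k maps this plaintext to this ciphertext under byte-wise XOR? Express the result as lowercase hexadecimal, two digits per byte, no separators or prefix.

Since cipher = plaintext ⊕ k, XORing both sides with plaintext gives k = plaintext ⊕ cipher.
9d ⊕ 79 = e4
c2 ⊕ a6 = 64
82 ⊕ 27 = a5
88 ⊕ 26 = ae
00 ⊕ 4e = 4e
3d ⊕ 92 = af
67 ⊕ 78 = 1f
2b ⊕ f5 = de
f5 ⊕ a9 = 5c

e464a5ae4eaf1fde5c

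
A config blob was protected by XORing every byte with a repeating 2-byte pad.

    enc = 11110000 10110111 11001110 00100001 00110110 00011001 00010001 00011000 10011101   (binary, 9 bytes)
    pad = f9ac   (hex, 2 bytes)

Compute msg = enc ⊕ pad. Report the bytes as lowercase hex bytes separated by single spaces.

The 2-byte key repeats, so the effective keystream is f9 ac f9 ac f9 ac f9 ac f9.
byte 0: 240 xor 249 =   9
byte 1: 183 xor 172 =  27
byte 2: 206 xor 249 =  55
byte 3:  33 xor 172 = 141
byte 4:  54 xor 249 = 207
byte 5:  25 xor 172 = 181
byte 6:  17 xor 249 = 232
byte 7:  24 xor 172 = 180
byte 8: 157 xor 249 = 100

09 1b 37 8d cf b5 e8 b4 64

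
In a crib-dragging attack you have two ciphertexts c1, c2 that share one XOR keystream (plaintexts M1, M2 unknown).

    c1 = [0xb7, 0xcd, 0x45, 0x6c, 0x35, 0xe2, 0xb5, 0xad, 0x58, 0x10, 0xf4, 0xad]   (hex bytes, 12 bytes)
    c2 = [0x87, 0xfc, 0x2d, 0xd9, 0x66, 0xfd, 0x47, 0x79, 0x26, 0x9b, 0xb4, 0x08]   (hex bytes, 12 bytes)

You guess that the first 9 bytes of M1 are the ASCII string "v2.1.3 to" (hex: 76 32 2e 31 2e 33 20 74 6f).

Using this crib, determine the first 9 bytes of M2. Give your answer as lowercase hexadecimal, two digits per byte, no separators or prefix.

First, c1 ⊕ c2 = (M1 ⊕ K) ⊕ (M2 ⊕ K) = M1 ⊕ M2, so the key drops out. Then M2 = (M1 ⊕ M2) ⊕ M1 over the first 9 bytes.
byte 0: (b7 ⊕ 87) ⊕ 76 = 30 ⊕ 76 = 46
byte 1: (cd ⊕ fc) ⊕ 32 = 31 ⊕ 32 = 03
byte 2: (45 ⊕ 2d) ⊕ 2e = 68 ⊕ 2e = 46
byte 3: (6c ⊕ d9) ⊕ 31 = b5 ⊕ 31 = 84
byte 4: (35 ⊕ 66) ⊕ 2e = 53 ⊕ 2e = 7d
byte 5: (e2 ⊕ fd) ⊕ 33 = 1f ⊕ 33 = 2c
byte 6: (b5 ⊕ 47) ⊕ 20 = f2 ⊕ 20 = d2
byte 7: (ad ⊕ 79) ⊕ 74 = d4 ⊕ 74 = a0
byte 8: (58 ⊕ 26) ⊕ 6f = 7e ⊕ 6f = 11

460346847d2cd2a011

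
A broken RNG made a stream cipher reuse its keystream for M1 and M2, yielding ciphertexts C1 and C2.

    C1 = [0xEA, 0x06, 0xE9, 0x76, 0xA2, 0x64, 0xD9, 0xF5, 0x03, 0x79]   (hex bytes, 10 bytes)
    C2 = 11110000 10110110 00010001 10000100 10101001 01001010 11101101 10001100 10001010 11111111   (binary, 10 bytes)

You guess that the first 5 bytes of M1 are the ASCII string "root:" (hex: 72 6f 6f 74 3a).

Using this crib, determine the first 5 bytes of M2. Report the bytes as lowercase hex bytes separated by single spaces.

68 df 97 86 31

First, C1 ⊕ C2 = (M1 ⊕ K) ⊕ (M2 ⊕ K) = M1 ⊕ M2, so the key drops out. Then M2 = (M1 ⊕ M2) ⊕ M1 over the first 5 bytes.
byte 0: (ea ⊕ f0) ⊕ 72 = 1a ⊕ 72 = 68
byte 1: (06 ⊕ b6) ⊕ 6f = b0 ⊕ 6f = df
byte 2: (e9 ⊕ 11) ⊕ 6f = f8 ⊕ 6f = 97
byte 3: (76 ⊕ 84) ⊕ 74 = f2 ⊕ 74 = 86
byte 4: (a2 ⊕ a9) ⊕ 3a = 0b ⊕ 3a = 31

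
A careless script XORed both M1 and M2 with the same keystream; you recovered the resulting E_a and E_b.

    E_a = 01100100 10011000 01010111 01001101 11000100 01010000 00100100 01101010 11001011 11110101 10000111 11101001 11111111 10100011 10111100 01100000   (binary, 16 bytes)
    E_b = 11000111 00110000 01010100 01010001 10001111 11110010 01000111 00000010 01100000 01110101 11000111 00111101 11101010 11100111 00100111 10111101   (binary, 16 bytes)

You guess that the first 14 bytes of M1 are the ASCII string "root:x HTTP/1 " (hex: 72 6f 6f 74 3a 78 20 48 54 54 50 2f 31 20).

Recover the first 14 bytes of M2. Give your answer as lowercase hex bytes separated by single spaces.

First, E_a ⊕ E_b = (M1 ⊕ K) ⊕ (M2 ⊕ K) = M1 ⊕ M2, so the key drops out. Then M2 = (M1 ⊕ M2) ⊕ M1 over the first 14 bytes.
byte 0: (64 XOR c7) XOR 72 = a3 XOR 72 = d1
byte 1: (98 XOR 30) XOR 6f = a8 XOR 6f = c7
byte 2: (57 XOR 54) XOR 6f = 03 XOR 6f = 6c
byte 3: (4d XOR 51) XOR 74 = 1c XOR 74 = 68
byte 4: (c4 XOR 8f) XOR 3a = 4b XOR 3a = 71
byte 5: (50 XOR f2) XOR 78 = a2 XOR 78 = da
byte 6: (24 XOR 47) XOR 20 = 63 XOR 20 = 43
byte 7: (6a XOR 02) XOR 48 = 68 XOR 48 = 20
byte 8: (cb XOR 60) XOR 54 = ab XOR 54 = ff
byte 9: (f5 XOR 75) XOR 54 = 80 XOR 54 = d4
byte 10: (87 XOR c7) XOR 50 = 40 XOR 50 = 10
byte 11: (e9 XOR 3d) XOR 2f = d4 XOR 2f = fb
byte 12: (ff XOR ea) XOR 31 = 15 XOR 31 = 24
byte 13: (a3 XOR e7) XOR 20 = 44 XOR 20 = 64

d1 c7 6c 68 71 da 43 20 ff d4 10 fb 24 64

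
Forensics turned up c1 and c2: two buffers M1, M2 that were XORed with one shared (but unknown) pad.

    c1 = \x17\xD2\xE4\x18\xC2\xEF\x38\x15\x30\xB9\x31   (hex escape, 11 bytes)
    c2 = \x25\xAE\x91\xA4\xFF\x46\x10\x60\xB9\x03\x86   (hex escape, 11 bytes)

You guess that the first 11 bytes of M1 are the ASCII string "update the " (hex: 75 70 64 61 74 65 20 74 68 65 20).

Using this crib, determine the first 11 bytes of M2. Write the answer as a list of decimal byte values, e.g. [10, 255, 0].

[71, 12, 17, 221, 73, 204, 8, 1, 225, 223, 151]

First, c1 ⊕ c2 = (M1 ⊕ K) ⊕ (M2 ⊕ K) = M1 ⊕ M2, so the key drops out. Then M2 = (M1 ⊕ M2) ⊕ M1 over the first 11 bytes.
byte 0: (17 xor 25) xor 75 = 32 xor 75 = 47
byte 1: (d2 xor ae) xor 70 = 7c xor 70 = 0c
byte 2: (e4 xor 91) xor 64 = 75 xor 64 = 11
byte 3: (18 xor a4) xor 61 = bc xor 61 = dd
byte 4: (c2 xor ff) xor 74 = 3d xor 74 = 49
byte 5: (ef xor 46) xor 65 = a9 xor 65 = cc
byte 6: (38 xor 10) xor 20 = 28 xor 20 = 08
byte 7: (15 xor 60) xor 74 = 75 xor 74 = 01
byte 8: (30 xor b9) xor 68 = 89 xor 68 = e1
byte 9: (b9 xor 03) xor 65 = ba xor 65 = df
byte 10: (31 xor 86) xor 20 = b7 xor 20 = 97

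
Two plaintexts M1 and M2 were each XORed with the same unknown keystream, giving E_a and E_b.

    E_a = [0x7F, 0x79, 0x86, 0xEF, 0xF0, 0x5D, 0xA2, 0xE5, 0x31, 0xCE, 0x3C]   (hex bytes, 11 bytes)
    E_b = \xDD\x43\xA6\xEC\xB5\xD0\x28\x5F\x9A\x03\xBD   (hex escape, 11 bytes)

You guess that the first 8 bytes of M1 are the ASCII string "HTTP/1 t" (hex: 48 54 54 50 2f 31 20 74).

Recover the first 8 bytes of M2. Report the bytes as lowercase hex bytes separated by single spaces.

ea 6e 74 53 6a bc aa ce

First, E_a ⊕ E_b = (M1 ⊕ K) ⊕ (M2 ⊕ K) = M1 ⊕ M2, so the key drops out. Then M2 = (M1 ⊕ M2) ⊕ M1 over the first 8 bytes.
byte 0: (7f ^ dd) ^ 48 = a2 ^ 48 = ea
byte 1: (79 ^ 43) ^ 54 = 3a ^ 54 = 6e
byte 2: (86 ^ a6) ^ 54 = 20 ^ 54 = 74
byte 3: (ef ^ ec) ^ 50 = 03 ^ 50 = 53
byte 4: (f0 ^ b5) ^ 2f = 45 ^ 2f = 6a
byte 5: (5d ^ d0) ^ 31 = 8d ^ 31 = bc
byte 6: (a2 ^ 28) ^ 20 = 8a ^ 20 = aa
byte 7: (e5 ^ 5f) ^ 74 = ba ^ 74 = ce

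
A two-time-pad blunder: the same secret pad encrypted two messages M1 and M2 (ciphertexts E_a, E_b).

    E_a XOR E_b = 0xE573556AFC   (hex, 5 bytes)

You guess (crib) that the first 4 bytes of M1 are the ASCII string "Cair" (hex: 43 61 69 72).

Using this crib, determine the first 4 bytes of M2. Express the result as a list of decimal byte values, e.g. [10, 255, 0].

[166, 18, 60, 24]

Since E_a ⊕ E_b = M1 ⊕ M2, XORing with the guessed M1 bytes yields the corresponding M2 bytes: M2 = (E_a ⊕ E_b) ⊕ M1.
229 xor  67 = 166
115 xor  97 =  18
 85 xor 105 =  60
106 xor 114 =  24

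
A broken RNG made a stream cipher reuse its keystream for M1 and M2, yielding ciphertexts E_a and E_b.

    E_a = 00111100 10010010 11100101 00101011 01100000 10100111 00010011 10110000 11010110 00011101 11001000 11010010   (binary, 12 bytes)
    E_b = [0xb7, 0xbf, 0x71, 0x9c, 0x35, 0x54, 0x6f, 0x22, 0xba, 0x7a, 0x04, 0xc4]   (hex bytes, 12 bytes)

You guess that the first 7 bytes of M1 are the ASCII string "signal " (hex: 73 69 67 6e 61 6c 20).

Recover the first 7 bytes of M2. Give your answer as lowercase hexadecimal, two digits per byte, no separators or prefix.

f844f3d9349f5c

First, E_a ⊕ E_b = (M1 ⊕ K) ⊕ (M2 ⊕ K) = M1 ⊕ M2, so the key drops out. Then M2 = (M1 ⊕ M2) ⊕ M1 over the first 7 bytes.
byte 0: (3c ⊕ b7) ⊕ 73 = 8b ⊕ 73 = f8
byte 1: (92 ⊕ bf) ⊕ 69 = 2d ⊕ 69 = 44
byte 2: (e5 ⊕ 71) ⊕ 67 = 94 ⊕ 67 = f3
byte 3: (2b ⊕ 9c) ⊕ 6e = b7 ⊕ 6e = d9
byte 4: (60 ⊕ 35) ⊕ 61 = 55 ⊕ 61 = 34
byte 5: (a7 ⊕ 54) ⊕ 6c = f3 ⊕ 6c = 9f
byte 6: (13 ⊕ 6f) ⊕ 20 = 7c ⊕ 20 = 5c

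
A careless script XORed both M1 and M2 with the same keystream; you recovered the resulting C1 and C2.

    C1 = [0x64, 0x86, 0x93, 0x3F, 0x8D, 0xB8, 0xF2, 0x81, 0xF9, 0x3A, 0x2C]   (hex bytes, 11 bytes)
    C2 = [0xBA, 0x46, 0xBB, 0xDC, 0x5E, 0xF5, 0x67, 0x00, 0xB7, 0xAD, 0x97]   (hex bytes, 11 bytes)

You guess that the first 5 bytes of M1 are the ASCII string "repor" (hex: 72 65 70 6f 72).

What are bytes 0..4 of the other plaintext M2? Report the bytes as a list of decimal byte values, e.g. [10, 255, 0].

[172, 165, 88, 140, 161]

First, C1 ⊕ C2 = (M1 ⊕ K) ⊕ (M2 ⊕ K) = M1 ⊕ M2, so the key drops out. Then M2 = (M1 ⊕ M2) ⊕ M1 over the first 5 bytes.
byte 0: (64 ⊕ ba) ⊕ 72 = de ⊕ 72 = ac
byte 1: (86 ⊕ 46) ⊕ 65 = c0 ⊕ 65 = a5
byte 2: (93 ⊕ bb) ⊕ 70 = 28 ⊕ 70 = 58
byte 3: (3f ⊕ dc) ⊕ 6f = e3 ⊕ 6f = 8c
byte 4: (8d ⊕ 5e) ⊕ 72 = d3 ⊕ 72 = a1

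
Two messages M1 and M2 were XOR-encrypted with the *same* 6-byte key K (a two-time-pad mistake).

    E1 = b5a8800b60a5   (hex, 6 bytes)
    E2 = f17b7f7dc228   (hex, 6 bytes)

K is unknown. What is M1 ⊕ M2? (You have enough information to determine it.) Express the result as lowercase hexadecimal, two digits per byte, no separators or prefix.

44d3ff76a28d

E1 ⊕ E2 = (M1 ⊕ K) ⊕ (M2 ⊕ K) = M1 ⊕ M2 — the shared key cancels under XOR.
byte 0: b5 XOR f1 = 44
byte 1: a8 XOR 7b = d3
byte 2: 80 XOR 7f = ff
byte 3: 0b XOR 7d = 76
byte 4: 60 XOR c2 = a2
byte 5: a5 XOR 28 = 8d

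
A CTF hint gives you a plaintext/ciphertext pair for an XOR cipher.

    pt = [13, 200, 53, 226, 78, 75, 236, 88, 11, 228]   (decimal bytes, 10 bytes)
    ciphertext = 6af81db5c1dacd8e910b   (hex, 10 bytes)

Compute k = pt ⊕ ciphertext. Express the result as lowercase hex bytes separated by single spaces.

Since ciphertext = pt ⊕ k, XORing both sides with pt gives k = pt ⊕ ciphertext.
00001101 ⊕ 01101010 = 01100111
11001000 ⊕ 11111000 = 00110000
00110101 ⊕ 00011101 = 00101000
11100010 ⊕ 10110101 = 01010111
01001110 ⊕ 11000001 = 10001111
01001011 ⊕ 11011010 = 10010001
11101100 ⊕ 11001101 = 00100001
01011000 ⊕ 10001110 = 11010110
00001011 ⊕ 10010001 = 10011010
11100100 ⊕ 00001011 = 11101111

67 30 28 57 8f 91 21 d6 9a ef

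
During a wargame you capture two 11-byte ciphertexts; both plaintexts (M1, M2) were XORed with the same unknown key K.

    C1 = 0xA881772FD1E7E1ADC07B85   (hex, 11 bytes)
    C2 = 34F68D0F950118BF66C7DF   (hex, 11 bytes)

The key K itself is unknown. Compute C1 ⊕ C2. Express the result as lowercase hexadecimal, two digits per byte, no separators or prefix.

9c77fa2044e6f912a6bc5a

C1 ⊕ C2 = (M1 ⊕ K) ⊕ (M2 ⊕ K) = M1 ⊕ M2 — the shared key cancels under XOR.
byte 0: a8 XOR 34 = 9c
byte 1: 81 XOR f6 = 77
byte 2: 77 XOR 8d = fa
byte 3: 2f XOR 0f = 20
byte 4: d1 XOR 95 = 44
byte 5: e7 XOR 01 = e6
byte 6: e1 XOR 18 = f9
byte 7: ad XOR bf = 12
byte 8: c0 XOR 66 = a6
byte 9: 7b XOR c7 = bc
byte 10: 85 XOR df = 5a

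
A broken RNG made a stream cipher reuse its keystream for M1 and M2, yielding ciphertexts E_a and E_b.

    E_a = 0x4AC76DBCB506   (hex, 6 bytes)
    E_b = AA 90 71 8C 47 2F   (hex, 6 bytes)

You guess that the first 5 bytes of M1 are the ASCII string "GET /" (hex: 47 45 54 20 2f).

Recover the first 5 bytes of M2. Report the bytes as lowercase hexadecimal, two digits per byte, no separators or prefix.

a7124810dd

First, E_a ⊕ E_b = (M1 ⊕ K) ⊕ (M2 ⊕ K) = M1 ⊕ M2, so the key drops out. Then M2 = (M1 ⊕ M2) ⊕ M1 over the first 5 bytes.
byte 0: (4a xor aa) xor 47 = e0 xor 47 = a7
byte 1: (c7 xor 90) xor 45 = 57 xor 45 = 12
byte 2: (6d xor 71) xor 54 = 1c xor 54 = 48
byte 3: (bc xor 8c) xor 20 = 30 xor 20 = 10
byte 4: (b5 xor 47) xor 2f = f2 xor 2f = dd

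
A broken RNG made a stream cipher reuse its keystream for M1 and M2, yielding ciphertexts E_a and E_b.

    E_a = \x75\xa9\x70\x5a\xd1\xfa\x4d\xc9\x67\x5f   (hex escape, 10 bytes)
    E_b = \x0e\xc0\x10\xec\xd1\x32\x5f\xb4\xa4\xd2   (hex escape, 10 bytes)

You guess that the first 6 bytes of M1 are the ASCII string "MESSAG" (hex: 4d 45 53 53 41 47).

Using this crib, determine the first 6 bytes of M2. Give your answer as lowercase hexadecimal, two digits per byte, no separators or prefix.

362c33e5418f

First, E_a ⊕ E_b = (M1 ⊕ K) ⊕ (M2 ⊕ K) = M1 ⊕ M2, so the key drops out. Then M2 = (M1 ⊕ M2) ⊕ M1 over the first 6 bytes.
byte 0: (75 ^ 0e) ^ 4d = 7b ^ 4d = 36
byte 1: (a9 ^ c0) ^ 45 = 69 ^ 45 = 2c
byte 2: (70 ^ 10) ^ 53 = 60 ^ 53 = 33
byte 3: (5a ^ ec) ^ 53 = b6 ^ 53 = e5
byte 4: (d1 ^ d1) ^ 41 = 00 ^ 41 = 41
byte 5: (fa ^ 32) ^ 47 = c8 ^ 47 = 8f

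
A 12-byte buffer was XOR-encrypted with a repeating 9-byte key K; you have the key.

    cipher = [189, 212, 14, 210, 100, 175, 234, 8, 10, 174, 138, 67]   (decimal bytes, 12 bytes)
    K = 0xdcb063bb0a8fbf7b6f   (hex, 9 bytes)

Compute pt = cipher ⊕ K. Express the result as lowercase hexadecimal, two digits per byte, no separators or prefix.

The 9-byte key repeats, so the effective keystream is dc b0 63 bb 0a 8f bf 7b 6f dc b0 63.
byte 0: 10111101 ⊕ 11011100 = 01100001
byte 1: 11010100 ⊕ 10110000 = 01100100
byte 2: 00001110 ⊕ 01100011 = 01101101
byte 3: 11010010 ⊕ 10111011 = 01101001
byte 4: 01100100 ⊕ 00001010 = 01101110
byte 5: 10101111 ⊕ 10001111 = 00100000
byte 6: 11101010 ⊕ 10111111 = 01010101
byte 7: 00001000 ⊕ 01111011 = 01110011
byte 8: 00001010 ⊕ 01101111 = 01100101
byte 9: 10101110 ⊕ 11011100 = 01110010
byte 10: 10001010 ⊕ 10110000 = 00111010
byte 11: 01000011 ⊕ 01100011 = 00100000

61646d696e20557365723a20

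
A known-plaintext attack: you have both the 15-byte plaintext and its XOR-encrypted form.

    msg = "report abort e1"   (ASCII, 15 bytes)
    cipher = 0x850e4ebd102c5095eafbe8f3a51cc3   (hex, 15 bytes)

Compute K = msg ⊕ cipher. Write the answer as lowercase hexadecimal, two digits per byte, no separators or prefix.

Since cipher = msg ⊕ K, XORing both sides with msg gives K = msg ⊕ cipher.
byte 0: 114 XOR 133 = 247
byte 1: 101 XOR  14 = 107
byte 2: 112 XOR  78 =  62
byte 3: 111 XOR 189 = 210
byte 4: 114 XOR  16 =  98
byte 5: 116 XOR  44 =  88
byte 6:  32 XOR  80 = 112
byte 7:  97 XOR 149 = 244
byte 8:  98 XOR 234 = 136
byte 9: 111 XOR 251 = 148
byte 10: 114 XOR 232 = 154
byte 11: 116 XOR 243 = 135
byte 12:  32 XOR 165 = 133
byte 13: 101 XOR  28 = 121
byte 14:  49 XOR 195 = 242

f76b3ed2625870f488949a878579f2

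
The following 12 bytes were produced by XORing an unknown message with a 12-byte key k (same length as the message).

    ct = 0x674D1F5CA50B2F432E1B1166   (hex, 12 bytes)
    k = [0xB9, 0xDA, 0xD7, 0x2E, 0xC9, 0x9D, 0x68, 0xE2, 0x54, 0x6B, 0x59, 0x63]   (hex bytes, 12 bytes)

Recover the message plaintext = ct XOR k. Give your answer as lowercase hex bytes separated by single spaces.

de 97 c8 72 6c 96 47 a1 7a 70 48 05

67 ⊕ b9 = de
4d ⊕ da = 97
1f ⊕ d7 = c8
5c ⊕ 2e = 72
a5 ⊕ c9 = 6c
0b ⊕ 9d = 96
2f ⊕ 68 = 47
43 ⊕ e2 = a1
2e ⊕ 54 = 7a
1b ⊕ 6b = 70
11 ⊕ 59 = 48
66 ⊕ 63 = 05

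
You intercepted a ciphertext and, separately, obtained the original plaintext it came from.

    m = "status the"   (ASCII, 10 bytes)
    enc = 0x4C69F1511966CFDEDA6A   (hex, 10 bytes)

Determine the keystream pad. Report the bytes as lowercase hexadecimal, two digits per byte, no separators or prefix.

3f1d90256c15efaab20f

Since enc = m ⊕ pad, XORing both sides with m gives pad = m ⊕ enc.
115 ⊕  76 =  63
116 ⊕ 105 =  29
 97 ⊕ 241 = 144
116 ⊕  81 =  37
117 ⊕  25 = 108
115 ⊕ 102 =  21
 32 ⊕ 207 = 239
116 ⊕ 222 = 170
104 ⊕ 218 = 178
101 ⊕ 106 =  15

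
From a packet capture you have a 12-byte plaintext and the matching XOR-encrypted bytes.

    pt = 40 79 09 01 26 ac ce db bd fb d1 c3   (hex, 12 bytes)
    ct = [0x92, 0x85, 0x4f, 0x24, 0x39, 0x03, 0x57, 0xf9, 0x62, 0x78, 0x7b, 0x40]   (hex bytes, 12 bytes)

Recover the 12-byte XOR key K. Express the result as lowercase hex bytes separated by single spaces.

Since ct = pt ⊕ K, XORing both sides with pt gives K = pt ⊕ ct.
byte 0: 40 XOR 92 = d2
byte 1: 79 XOR 85 = fc
byte 2: 09 XOR 4f = 46
byte 3: 01 XOR 24 = 25
byte 4: 26 XOR 39 = 1f
byte 5: ac XOR 03 = af
byte 6: ce XOR 57 = 99
byte 7: db XOR f9 = 22
byte 8: bd XOR 62 = df
byte 9: fb XOR 78 = 83
byte 10: d1 XOR 7b = aa
byte 11: c3 XOR 40 = 83

d2 fc 46 25 1f af 99 22 df 83 aa 83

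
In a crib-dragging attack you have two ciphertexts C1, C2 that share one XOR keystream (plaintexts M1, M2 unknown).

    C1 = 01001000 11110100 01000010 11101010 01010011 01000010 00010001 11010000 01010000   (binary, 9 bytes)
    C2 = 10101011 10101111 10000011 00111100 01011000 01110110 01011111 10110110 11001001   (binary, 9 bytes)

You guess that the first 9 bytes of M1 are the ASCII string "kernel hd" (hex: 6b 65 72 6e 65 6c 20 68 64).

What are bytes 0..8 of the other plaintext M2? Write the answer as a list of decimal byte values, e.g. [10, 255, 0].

First, C1 ⊕ C2 = (M1 ⊕ K) ⊕ (M2 ⊕ K) = M1 ⊕ M2, so the key drops out. Then M2 = (M1 ⊕ M2) ⊕ M1 over the first 9 bytes.
byte 0: (48 xor ab) xor 6b = e3 xor 6b = 88
byte 1: (f4 xor af) xor 65 = 5b xor 65 = 3e
byte 2: (42 xor 83) xor 72 = c1 xor 72 = b3
byte 3: (ea xor 3c) xor 6e = d6 xor 6e = b8
byte 4: (53 xor 58) xor 65 = 0b xor 65 = 6e
byte 5: (42 xor 76) xor 6c = 34 xor 6c = 58
byte 6: (11 xor 5f) xor 20 = 4e xor 20 = 6e
byte 7: (d0 xor b6) xor 68 = 66 xor 68 = 0e
byte 8: (50 xor c9) xor 64 = 99 xor 64 = fd

[136, 62, 179, 184, 110, 88, 110, 14, 253]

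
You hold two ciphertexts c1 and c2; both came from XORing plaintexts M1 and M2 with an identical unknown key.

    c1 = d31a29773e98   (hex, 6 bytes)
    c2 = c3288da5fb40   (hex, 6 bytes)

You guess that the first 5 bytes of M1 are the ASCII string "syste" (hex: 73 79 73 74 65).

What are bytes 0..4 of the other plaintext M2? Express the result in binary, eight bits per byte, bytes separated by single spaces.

First, c1 ⊕ c2 = (M1 ⊕ K) ⊕ (M2 ⊕ K) = M1 ⊕ M2, so the key drops out. Then M2 = (M1 ⊕ M2) ⊕ M1 over the first 5 bytes.
byte 0: (d3 XOR c3) XOR 73 = 10 XOR 73 = 63
byte 1: (1a XOR 28) XOR 79 = 32 XOR 79 = 4b
byte 2: (29 XOR 8d) XOR 73 = a4 XOR 73 = d7
byte 3: (77 XOR a5) XOR 74 = d2 XOR 74 = a6
byte 4: (3e XOR fb) XOR 65 = c5 XOR 65 = a0

01100011 01001011 11010111 10100110 10100000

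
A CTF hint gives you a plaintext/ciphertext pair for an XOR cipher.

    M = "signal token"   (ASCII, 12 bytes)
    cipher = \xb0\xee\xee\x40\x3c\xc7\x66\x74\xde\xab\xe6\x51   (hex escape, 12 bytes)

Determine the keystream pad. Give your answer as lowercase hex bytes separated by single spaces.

Since cipher = M ⊕ pad, XORing both sides with M gives pad = M ⊕ cipher.
byte 0: 73 xor b0 = c3
byte 1: 69 xor ee = 87
byte 2: 67 xor ee = 89
byte 3: 6e xor 40 = 2e
byte 4: 61 xor 3c = 5d
byte 5: 6c xor c7 = ab
byte 6: 20 xor 66 = 46
byte 7: 74 xor 74 = 00
byte 8: 6f xor de = b1
byte 9: 6b xor ab = c0
byte 10: 65 xor e6 = 83
byte 11: 6e xor 51 = 3f

c3 87 89 2e 5d ab 46 00 b1 c0 83 3f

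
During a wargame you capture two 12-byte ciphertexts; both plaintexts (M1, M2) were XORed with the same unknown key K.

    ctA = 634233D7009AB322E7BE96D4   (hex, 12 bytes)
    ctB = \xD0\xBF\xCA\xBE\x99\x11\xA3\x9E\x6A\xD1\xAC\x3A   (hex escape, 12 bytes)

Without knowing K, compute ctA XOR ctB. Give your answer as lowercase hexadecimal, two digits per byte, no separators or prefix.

b3fdf969998b10bc8d6f3aee

ctA ⊕ ctB = (M1 ⊕ K) ⊕ (M2 ⊕ K) = M1 ⊕ M2 — the shared key cancels under XOR.
63 xor d0 = b3
42 xor bf = fd
33 xor ca = f9
d7 xor be = 69
00 xor 99 = 99
9a xor 11 = 8b
b3 xor a3 = 10
22 xor 9e = bc
e7 xor 6a = 8d
be xor d1 = 6f
96 xor ac = 3a
d4 xor 3a = ee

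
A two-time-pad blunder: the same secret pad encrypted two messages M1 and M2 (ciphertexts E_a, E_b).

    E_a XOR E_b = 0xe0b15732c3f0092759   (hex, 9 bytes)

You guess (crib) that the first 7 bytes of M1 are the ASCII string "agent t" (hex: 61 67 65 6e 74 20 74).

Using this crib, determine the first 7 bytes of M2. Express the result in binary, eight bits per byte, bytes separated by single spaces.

10000001 11010110 00110010 01011100 10110111 11010000 01111101

Since E_a ⊕ E_b = M1 ⊕ M2, XORing with the guessed M1 bytes yields the corresponding M2 bytes: M2 = (E_a ⊕ E_b) ⊕ M1.
e0 ⊕ 61 = 81
b1 ⊕ 67 = d6
57 ⊕ 65 = 32
32 ⊕ 6e = 5c
c3 ⊕ 74 = b7
f0 ⊕ 20 = d0
09 ⊕ 74 = 7d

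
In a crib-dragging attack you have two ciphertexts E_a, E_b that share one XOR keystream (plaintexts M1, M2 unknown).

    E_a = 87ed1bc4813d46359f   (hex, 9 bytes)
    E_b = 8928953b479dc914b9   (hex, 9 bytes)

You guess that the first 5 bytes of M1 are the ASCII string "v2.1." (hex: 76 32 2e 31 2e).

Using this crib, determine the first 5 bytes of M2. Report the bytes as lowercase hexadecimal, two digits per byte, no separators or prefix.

First, E_a ⊕ E_b = (M1 ⊕ K) ⊕ (M2 ⊕ K) = M1 ⊕ M2, so the key drops out. Then M2 = (M1 ⊕ M2) ⊕ M1 over the first 5 bytes.
byte 0: (87 XOR 89) XOR 76 = 0e XOR 76 = 78
byte 1: (ed XOR 28) XOR 32 = c5 XOR 32 = f7
byte 2: (1b XOR 95) XOR 2e = 8e XOR 2e = a0
byte 3: (c4 XOR 3b) XOR 31 = ff XOR 31 = ce
byte 4: (81 XOR 47) XOR 2e = c6 XOR 2e = e8

78f7a0cee8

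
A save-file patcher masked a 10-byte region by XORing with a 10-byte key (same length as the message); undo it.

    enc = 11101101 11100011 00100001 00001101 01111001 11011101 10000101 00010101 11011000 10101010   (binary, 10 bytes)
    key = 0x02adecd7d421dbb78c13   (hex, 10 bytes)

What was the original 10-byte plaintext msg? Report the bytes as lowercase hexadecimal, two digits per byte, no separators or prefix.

XOR is its own inverse, so applying the key byte-wise gives the result directly.
ed ⊕ 02 = ef
e3 ⊕ ad = 4e
21 ⊕ ec = cd
0d ⊕ d7 = da
79 ⊕ d4 = ad
dd ⊕ 21 = fc
85 ⊕ db = 5e
15 ⊕ b7 = a2
d8 ⊕ 8c = 54
aa ⊕ 13 = b9

ef4ecddaadfc5ea254b9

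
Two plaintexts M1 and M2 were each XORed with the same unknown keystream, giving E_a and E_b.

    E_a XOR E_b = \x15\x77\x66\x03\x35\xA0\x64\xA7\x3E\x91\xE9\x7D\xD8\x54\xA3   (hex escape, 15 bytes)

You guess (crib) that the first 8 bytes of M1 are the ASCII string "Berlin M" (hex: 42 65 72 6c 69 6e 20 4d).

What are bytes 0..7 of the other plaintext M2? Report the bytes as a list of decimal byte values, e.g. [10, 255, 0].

[87, 18, 20, 111, 92, 206, 68, 234]

Since E_a ⊕ E_b = M1 ⊕ M2, XORing with the guessed M1 bytes yields the corresponding M2 bytes: M2 = (E_a ⊕ E_b) ⊕ M1.
 21 ^  66 =  87
119 ^ 101 =  18
102 ^ 114 =  20
  3 ^ 108 = 111
 53 ^ 105 =  92
160 ^ 110 = 206
100 ^  32 =  68
167 ^  77 = 234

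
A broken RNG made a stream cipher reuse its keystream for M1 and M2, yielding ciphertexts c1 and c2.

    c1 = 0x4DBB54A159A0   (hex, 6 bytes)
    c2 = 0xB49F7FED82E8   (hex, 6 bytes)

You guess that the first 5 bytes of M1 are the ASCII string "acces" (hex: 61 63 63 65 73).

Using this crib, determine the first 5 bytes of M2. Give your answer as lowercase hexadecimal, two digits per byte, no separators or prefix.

First, c1 ⊕ c2 = (M1 ⊕ K) ⊕ (M2 ⊕ K) = M1 ⊕ M2, so the key drops out. Then M2 = (M1 ⊕ M2) ⊕ M1 over the first 5 bytes.
byte 0: (4d XOR b4) XOR 61 = f9 XOR 61 = 98
byte 1: (bb XOR 9f) XOR 63 = 24 XOR 63 = 47
byte 2: (54 XOR 7f) XOR 63 = 2b XOR 63 = 48
byte 3: (a1 XOR ed) XOR 65 = 4c XOR 65 = 29
byte 4: (59 XOR 82) XOR 73 = db XOR 73 = a8

98474829a8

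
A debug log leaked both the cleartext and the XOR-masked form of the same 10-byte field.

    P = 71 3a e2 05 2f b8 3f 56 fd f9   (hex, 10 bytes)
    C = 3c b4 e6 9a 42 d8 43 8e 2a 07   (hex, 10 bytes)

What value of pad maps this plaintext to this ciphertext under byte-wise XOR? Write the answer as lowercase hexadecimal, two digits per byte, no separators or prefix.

4d8e049f6d607cd8d7fe

Since C = P ⊕ pad, XORing both sides with P gives pad = P ⊕ C.
113 ⊕  60 =  77
 58 ⊕ 180 = 142
226 ⊕ 230 =   4
  5 ⊕ 154 = 159
 47 ⊕  66 = 109
184 ⊕ 216 =  96
 63 ⊕  67 = 124
 86 ⊕ 142 = 216
253 ⊕  42 = 215
249 ⊕   7 = 254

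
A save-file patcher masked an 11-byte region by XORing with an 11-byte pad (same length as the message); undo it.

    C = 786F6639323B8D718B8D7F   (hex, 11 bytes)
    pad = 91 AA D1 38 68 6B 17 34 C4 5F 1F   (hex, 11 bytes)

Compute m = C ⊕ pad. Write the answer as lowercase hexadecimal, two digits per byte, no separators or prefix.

e9c5b7015a509a454fd260

byte 0: 01111000 xor 10010001 = 11101001
byte 1: 01101111 xor 10101010 = 11000101
byte 2: 01100110 xor 11010001 = 10110111
byte 3: 00111001 xor 00111000 = 00000001
byte 4: 00110010 xor 01101000 = 01011010
byte 5: 00111011 xor 01101011 = 01010000
byte 6: 10001101 xor 00010111 = 10011010
byte 7: 01110001 xor 00110100 = 01000101
byte 8: 10001011 xor 11000100 = 01001111
byte 9: 10001101 xor 01011111 = 11010010
byte 10: 01111111 xor 00011111 = 01100000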